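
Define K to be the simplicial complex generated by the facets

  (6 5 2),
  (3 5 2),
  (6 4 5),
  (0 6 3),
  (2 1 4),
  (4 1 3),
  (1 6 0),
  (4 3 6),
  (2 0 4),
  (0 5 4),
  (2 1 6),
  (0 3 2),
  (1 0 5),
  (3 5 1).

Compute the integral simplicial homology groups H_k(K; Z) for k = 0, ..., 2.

Take the total order 0 < 1 < 2 < 3 < 4 < 5 < 6 on the vertex set. Then K (dimension 2) consists of the simplices:

  0-simplices (7): [0], [1], [2], [3], [4], [5], [6]
  1-simplices (21): [0,1], [0,2], [0,3], [0,4], [0,5], [0,6], [1,2], [1,3], [1,4], [1,5], [1,6], [2,3], [2,4], [2,5], [2,6], [3,4], [3,5], [3,6], [4,5], [4,6], [5,6]
  2-simplices (14): [0,1,5], [0,1,6], [0,2,3], [0,2,4], [0,3,6], [0,4,5], [1,2,4], [1,2,6], [1,3,4], [1,3,5], [2,3,5], [2,5,6], [3,4,6], [4,5,6]

so the chain groups are C_0 ≅ Z^7, C_1 ≅ Z^21, C_2 ≅ Z^14.

The boundary map ∂_1: C_1 → C_0 maps an edge to its endpoints' difference, ∂[p,q] = q − p.
This gives a 7×21 integer matrix of rank 6; reducing to Smith normal form yields diagonal entries (1,1,1,1,1,1).

Boundary ∂_2: C_2 → C_1 maps a triangle to the signed sum of its edges. For instance
  ∂[1,2,4] = [2,4] − [1,4] + [1,2],
  ∂[1,3,4] = [3,4] − [1,4] + [1,3].
The 21×14 boundary matrix has rank 13 and Smith normal form diag(1,1,1,1,1,1,1,1,1,1,1,1,1).

Reading off H_k = ker ∂_k / im ∂_{k+1}:

  H_0: rank C_0 − rank ∂_1 = 7 − 6 = 1, and the invariant factors of ∂_1 are all 1, so H_0 ≅ Z.
  H_1: rank ker ∂_1 − rank ∂_2 = (21 − 6) − 13 = 2, and the invariant factors of ∂_2 are all 1, so H_1 ≅ Z^2.
  H_2: rank ker ∂_2 − rank ∂_3 = (14 − 13) − 0 = 1, and there is no ∂_3, so H_2 ≅ Z.

H_0 ≅ Z,  H_1 ≅ Z^2,  H_2 ≅ Z.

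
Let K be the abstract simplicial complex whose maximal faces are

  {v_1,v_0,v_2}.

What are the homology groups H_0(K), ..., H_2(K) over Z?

H_0 = Z,  H_1 = 0,  H_2 = 0.

Fix the vertex order v_0 < v_1 < v_2 and write every simplex with vertices in increasing order. Then dim K = 2 and the simplices of K are:

  0-simplices (3): [v_0], [v_1], [v_2]
  1-simplices (3): [v_0,v_1], [v_0,v_2], [v_1,v_2]
  2-simplices (1): [v_0,v_1,v_2]

so the chain groups are C_0 ≅ Z^3, C_1 ≅ Z^3, C_2 ≅ Z^1.

Boundary ∂_1: C_1 → C_0 maps an edge to its endpoints' difference, ∂[p,q] = q − p.
The 3×3 boundary matrix has rank 2 and Smith normal form diag(1,1).

∂_2: C_2 → C_1 acts by ∂[p,q,r] = [q,r] − [p,r] + [p,q]. For instance
  ∂[v_0,v_1,v_2] = [v_1,v_2] − [v_0,v_2] + [v_0,v_1].
The resulting 3×1 matrix has rank 1, and its Smith normal form has invariant factors (1).

From H_k ≅ ker(∂_k) / im(∂_{k+1}) we obtain:

  H_0: rank C_0 − rank ∂_1 = 3 − 2 = 1, and the invariant factors of ∂_1 are all 1, so H_0 ≅ Z.
  H_1: rank ker ∂_1 − rank ∂_2 = (3 − 2) − 1 = 0, and the invariant factors of ∂_2 are all 1, so H_1 ≅ 0.
  H_2: rank ker ∂_2 − rank ∂_3 = (1 − 1) − 0 = 0, and there is no ∂_3, so H_2 ≅ 0.

(K is a triangulation of the 2-simplex.)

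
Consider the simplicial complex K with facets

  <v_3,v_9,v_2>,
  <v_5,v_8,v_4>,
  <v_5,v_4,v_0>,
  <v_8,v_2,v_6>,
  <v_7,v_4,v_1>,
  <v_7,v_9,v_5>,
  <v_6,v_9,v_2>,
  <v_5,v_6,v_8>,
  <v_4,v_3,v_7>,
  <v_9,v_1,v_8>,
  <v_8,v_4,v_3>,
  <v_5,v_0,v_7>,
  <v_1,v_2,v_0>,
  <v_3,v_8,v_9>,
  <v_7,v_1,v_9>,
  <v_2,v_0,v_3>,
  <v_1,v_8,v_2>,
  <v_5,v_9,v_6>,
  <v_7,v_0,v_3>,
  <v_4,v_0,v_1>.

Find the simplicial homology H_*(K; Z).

H_0 = Z,  H_1 = Z ⊕ Z/2,  H_2 = 0.

We work with the vertex ordering v_0 < v_1 < v_2 < v_3 < v_4 < v_5 < v_6 < v_7 < v_8 < v_9. The simplices of K, each written with vertices in increasing order, are:

  0-simplices (10): [v_0], [v_1], [v_2], [v_3], [v_4], [v_5], [v_6], [v_7], [v_8], [v_9]
  1-simplices (30): (30 of them)
  2-simplices (20): (20 of them)

so the chain groups are C_0 ≅ Z^10, C_1 ≅ Z^30, C_2 ≅ Z^20.

∂_1: C_1 → C_0 sends each edge [p,q] (with p < q) to q − p.
This gives a 10×30 integer matrix of rank 9; reducing to Smith normal form yields diagonal entries (1,1,1,1,1,1,1,1,1).

Boundary ∂_2: C_2 → C_1 sends each 2-simplex [p,q,r] to [q,r] − [p,r] + [p,q]. For instance
  ∂[v_5,v_7,v_9] = [v_7,v_9] − [v_5,v_9] + [v_5,v_7],
  ∂[v_0,v_4,v_5] = [v_4,v_5] − [v_0,v_5] + [v_0,v_4].
The 30×20 boundary matrix has rank 20 and Smith normal form diag(1,1,1,1,1,1,1,1,1,1,1,1,1,1,1,1,1,1,1,2).

From H_k ≅ ker(∂_k) / im(∂_{k+1}) we obtain:

  H_0: rank C_0 − rank ∂_1 = 10 − 9 = 1, and the invariant factors of ∂_1 are all 1, so H_0 ≅ Z.
  H_1: rank ker ∂_1 − rank ∂_2 = (30 − 9) − 20 = 1, and ∂_2 has invariant factor 2 > 1, so H_1 ≅ Z ⊕ Z/2.
  H_2: rank ker ∂_2 − rank ∂_3 = (20 − 20) − 0 = 0, and there is no ∂_3, so H_2 ≅ 0.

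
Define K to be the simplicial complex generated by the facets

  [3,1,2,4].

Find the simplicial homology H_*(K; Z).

Fix the vertex order 1 < 2 < 3 < 4 and write every simplex with vertices in increasing order. Then dim K = 3 and the simplices of K are:

  0-simplices (4): [1], [2], [3], [4]
  1-simplices (6): [1,2], [1,3], [1,4], [2,3], [2,4], [3,4]
  2-simplices (4): [1,2,3], [1,2,4], [1,3,4], [2,3,4]
  3-simplices (1): [1,2,3,4]

so the chain groups are C_0 ≅ Z^4, C_1 ≅ Z^6, C_2 ≅ Z^4, C_3 ≅ Z^1.

∂_1: C_1 → C_0 maps an edge to its endpoints' difference, ∂[p,q] = q − p.
As a 4×6 matrix over Z this has rank 3, with invariant factors (1,1,1).

Boundary ∂_2: C_2 → C_1 maps a triangle to the signed sum of its edges. For instance
  ∂[1,3,4] = [3,4] − [1,4] + [1,3],
  ∂[2,3,4] = [3,4] − [2,4] + [2,3].
The resulting 6×4 matrix has rank 3, and its Smith normal form has invariant factors (1,1,1).

The boundary map ∂_3: C_3 → C_2 sends each 3-simplex σ to the alternating sum Σ_i (−1)^i (σ with its i-th vertex removed). For instance
  ∂[1,2,3,4] = [2,3,4] − [1,3,4] + [1,2,4] − [1,2,3].
As a 4×1 matrix over Z this has rank 1, with invariant factors (1).

Now H_k = ker ∂_k / im ∂_{k+1}, so:

  H_0: rank C_0 − rank ∂_1 = 4 − 3 = 1, and the invariant factors of ∂_1 are all 1, so H_0 ≅ Z.
  H_1: rank ker ∂_1 − rank ∂_2 = (6 − 3) − 3 = 0, and the invariant factors of ∂_2 are all 1, so H_1 ≅ 0.
  H_2: rank ker ∂_2 − rank ∂_3 = (4 − 3) − 1 = 0, and the invariant factors of ∂_3 are all 1, so H_2 ≅ 0.
  H_3: rank ker ∂_3 − rank ∂_4 = (1 − 1) − 0 = 0, and there is no ∂_4, so H_3 ≅ 0.

As a check, the Euler characteristic is 4 − 6 + 4 − 1 = 1, which agrees with 1 − 0 + 0 − 0 = 1.
(K is a triangulation of the 3-simplex.)

H_0 = Z,  H_1 = 0,  H_2 = 0,  H_3 = 0.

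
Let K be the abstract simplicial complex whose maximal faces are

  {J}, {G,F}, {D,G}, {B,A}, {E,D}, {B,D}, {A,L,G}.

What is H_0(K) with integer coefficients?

K has 8 vertices, 8 edges, 1 triangle.
rank ∂_0 = 0, rank ∂_1 = 6 ⇒ b_0 = 8 − 0 − 6 = 2; all invariant factors of ∂_1 are 1 so no torsion. So H_0 = Z^2.

H_0 = Z^2.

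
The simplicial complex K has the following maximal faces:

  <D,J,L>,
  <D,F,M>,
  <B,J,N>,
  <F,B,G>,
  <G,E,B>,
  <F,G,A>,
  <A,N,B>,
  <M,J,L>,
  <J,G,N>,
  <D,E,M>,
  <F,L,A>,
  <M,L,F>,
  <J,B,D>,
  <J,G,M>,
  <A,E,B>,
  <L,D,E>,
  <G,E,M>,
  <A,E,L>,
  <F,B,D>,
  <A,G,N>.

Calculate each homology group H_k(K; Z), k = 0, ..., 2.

H_0 = Z,  H_1 = Z ⊕ Z_2,  H_2 = 0.

We work with the vertex ordering A < B < D < E < F < G < J < L < M < N. The simplices of K, each written with vertices in increasing order, are:

  0-simplices (10): A, B, D, E, F, G, J, L, M, N
  1-simplices (30): AB, AE, AF, AG, AL, AN, BD, BE, BF, BG, BJ, BN, DE, DF, DJ, DL, DM, EG, EL, EM, FG, FL, FM, GJ, GM, GN, JL, JM, JN, LM
  2-simplices (20): ABE, ABN, AEL, AFG, AFL, AGN, BDF, BDJ, BEG, BFG, BJN, DEL, DEM, DFM, DJL, EGM, FLM, GJM, GJN, JLM

Hence C_0 ≅ Z^10, C_1 ≅ Z^30, C_2 ≅ Z^20.

Boundary ∂_1: C_1 → C_0 is given by ∂[p,q] = [q] − [p]. For instance
  ∂AL = L − A.
This gives a 10×30 integer matrix of rank 9; reducing to Smith normal form yields diagonal entries (1,1,1,1,1,1,1,1,1).

The boundary map ∂_2: C_2 → C_1 maps a triangle to the signed sum of its edges. For instance
  ∂DJL = JL − DL + DJ,
  ∂DFM = FM − DM + DF.
This gives a 30×20 integer matrix of rank 20; reducing to Smith normal form yields diagonal entries (1,1,1,1,1,1,1,1,1,1,1,1,1,1,1,1,1,1,1,2).

Computing H_k = (kernel of ∂_k) / (image of ∂_{k+1}):

  H_0: rank C_0 − rank ∂_1 = 10 − 9 = 1, and the invariant factors of ∂_1 are all 1, so H_0 ≅ Z.
  H_1: rank ker ∂_1 − rank ∂_2 = (30 − 9) − 20 = 1, and ∂_2 has invariant factor 2 > 1, so H_1 ≅ Z ⊕ Z_2.
  H_2: rank ker ∂_2 − rank ∂_3 = (20 − 20) − 0 = 0, and there is no ∂_3, so H_2 ≅ 0.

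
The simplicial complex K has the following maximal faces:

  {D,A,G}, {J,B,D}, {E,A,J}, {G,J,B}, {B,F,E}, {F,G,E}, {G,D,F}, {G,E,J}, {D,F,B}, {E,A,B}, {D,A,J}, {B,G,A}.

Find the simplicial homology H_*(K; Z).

H_0 = Z,  H_1 = Z/2Z,  H_2 = 0.

Order the vertices as A < B < D < E < F < G < J. Listing each simplex with vertices in this order, K has dimension 2 with simplices:

  0-simplices (7): A, B, D, E, F, G, J
  1-simplices (18): AB, AD, AE, AG, AJ, BD, BE, BF, BG, BJ, DF, DG, DJ, EF, EG, EJ, FG, GJ
  2-simplices (12): ABE, ABG, ADG, ADJ, AEJ, BDF, BDJ, BEF, BGJ, DFG, EFG, EGJ

giving chain groups C_0 ≅ Z^7, C_1 ≅ Z^18, C_2 ≅ Z^12.

The boundary map ∂_1: C_1 → C_0 is given by ∂[p,q] = [q] − [p]. For instance
  ∂DG = G − D.
This gives a 7×18 integer matrix of rank 6; reducing to Smith normal form yields diagonal entries (1,1,1,1,1,1).

Boundary ∂_2: C_2 → C_1 maps a triangle to the signed sum of its edges. For instance
  ∂EFG = FG − EG + EF,
  ∂BDF = DF − BF + BD.
As a 18×12 matrix over Z this has rank 12, with invariant factors (1,1,1,1,1,1,1,1,1,1,1,2).

From H_k ≅ ker(∂_k) / im(∂_{k+1}) we obtain:

  H_0: rank C_0 − rank ∂_1 = 7 − 6 = 1, and the invariant factors of ∂_1 are all 1, so H_0 = Z.
  H_1: rank ker ∂_1 − rank ∂_2 = (18 − 6) − 12 = 0, and ∂_2 has invariant factor 2 > 1, so H_1 = Z/2Z.
  H_2: rank ker ∂_2 − rank ∂_3 = (12 − 12) − 0 = 0, and there is no ∂_3, so H_2 = 0.

(K is a triangulation of the real projective plane RP^2.)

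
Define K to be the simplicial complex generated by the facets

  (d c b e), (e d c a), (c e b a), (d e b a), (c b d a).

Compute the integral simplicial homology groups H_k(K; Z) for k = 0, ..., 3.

Take the total order a < b < c < d < e on the vertex set. Then K (dimension 3) consists of the simplices:

  0-simplices (5): a, b, c, d, e
  1-simplices (10): ab, ac, ad, ae, bc, bd, be, cd, ce, de
  2-simplices (10): abc, abd, abe, acd, ace, ade, bcd, bce, bde, cde
  3-simplices (5): abcd, abce, abde, acde, bcde

giving chain groups C_0 ≅ Z^5, C_1 ≅ Z^10, C_2 ≅ Z^10, C_3 ≅ Z^5.

Boundary ∂_1: C_1 → C_0 is given by ∂[p,q] = [q] − [p]. For instance
  ∂be = e − b.
The resulting 5×10 matrix has rank 4, and its Smith normal form has invariant factors (1,1,1,1).

The boundary map ∂_2: C_2 → C_1 acts by ∂[p,q,r] = [q,r] − [p,r] + [p,q]. For instance
  ∂bde = de − be + bd,
  ∂acd = cd − ad + ac.
This gives a 10×10 integer matrix of rank 6; reducing to Smith normal form yields diagonal entries (1,1,1,1,1,1).

∂_3: C_3 → C_2 sends each 3-simplex σ to the alternating sum Σ_i (−1)^i (σ with its i-th vertex removed). For instance
  ∂acde = cde − ade + ace − acd,
  ∂abce = bce − ace + abe − abc.
This gives a 10×5 integer matrix of rank 4; reducing to Smith normal form yields diagonal entries (1,1,1,1).

Now H_k = ker ∂_k / im ∂_{k+1}, so:

  H_0: rank C_0 − rank ∂_1 = 5 − 4 = 1, and the invariant factors of ∂_1 are all 1, so H_0 = Z.
  H_1: rank ker ∂_1 − rank ∂_2 = (10 − 4) − 6 = 0, and the invariant factors of ∂_2 are all 1, so H_1 = 0.
  H_2: rank ker ∂_2 − rank ∂_3 = (10 − 6) − 4 = 0, and the invariant factors of ∂_3 are all 1, so H_2 = 0.
  H_3: rank ker ∂_3 − rank ∂_4 = (5 − 4) − 0 = 1, and there is no ∂_4, so H_3 = Z.

H_0 ≅ Z,  H_1 = 0,  H_2 = 0,  H_3 ≅ Z.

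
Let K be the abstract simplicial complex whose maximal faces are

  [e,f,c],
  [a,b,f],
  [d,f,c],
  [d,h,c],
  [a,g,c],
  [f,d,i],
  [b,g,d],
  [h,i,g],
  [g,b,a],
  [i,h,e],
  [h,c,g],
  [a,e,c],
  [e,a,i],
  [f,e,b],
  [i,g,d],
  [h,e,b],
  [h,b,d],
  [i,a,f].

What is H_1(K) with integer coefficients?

K has 9 vertices, 27 edges, 18 triangles.
rank ∂_1 = 8, rank ∂_2 = 18 ⇒ b_1 = 27 − 8 − 18 = 1; ∂_2 has invariant factor(s) [2] giving torsion. So H_1 ≅ Z ⊕ Z/2Z.

H_1 ≅ Z ⊕ Z/2Z.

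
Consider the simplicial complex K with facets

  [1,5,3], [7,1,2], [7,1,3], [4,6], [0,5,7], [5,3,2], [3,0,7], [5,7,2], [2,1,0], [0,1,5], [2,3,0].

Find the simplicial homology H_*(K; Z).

H_0 ≅ Z^2,  H_1 ≅ Z/2,  H_2 = 0.

Order the vertices as 0 < 1 < 2 < 3 < 4 < 5 < 6 < 7. Listing each simplex with vertices in this order, K has dimension 2 with simplices:

  0-simplices (8): [0], [1], [2], [3], [4], [5], [6], [7]
  1-simplices (16): [0,1], [0,2], [0,3], [0,5], [0,7], [1,2], [1,3], [1,5], [1,7], [2,3], [2,5], [2,7], [3,5], [3,7], [4,6], [5,7]
  2-simplices (10): [0,1,2], [0,1,5], [0,2,3], [0,3,7], [0,5,7], [1,2,7], [1,3,5], [1,3,7], [2,3,5], [2,5,7]

so the chain groups are C_0 ≅ Z^8, C_1 ≅ Z^16, C_2 ≅ Z^10.

Boundary ∂_1: C_1 → C_0 is given by ∂[p,q] = [q] − [p]. For instance
  ∂[4,6] = [6] − [4].
This gives a 8×16 integer matrix of rank 6; reducing to Smith normal form yields diagonal entries (1,1,1,1,1,1).

The boundary map ∂_2: C_2 → C_1 acts by ∂[p,q,r] = [q,r] − [p,r] + [p,q]. For instance
  ∂[1,3,5] = [3,5] − [1,5] + [1,3],
  ∂[0,1,5] = [1,5] − [0,5] + [0,1].
The 16×10 boundary matrix has rank 10 and Smith normal form diag(1,1,1,1,1,1,1,1,1,2).

Now H_k = ker ∂_k / im ∂_{k+1}, so:

  H_0: rank C_0 − rank ∂_1 = 8 − 6 = 2, and the invariant factors of ∂_1 are all 1, so H_0 ≅ Z^2.
  H_1: rank ker ∂_1 − rank ∂_2 = (16 − 6) − 10 = 0, and ∂_2 has invariant factor 2 > 1, so H_1 ≅ Z/2.
  H_2: rank ker ∂_2 − rank ∂_3 = (10 − 10) − 0 = 0, and there is no ∂_3, so H_2 ≅ 0.

(K is a triangulation of the disjoint union of the 1-simplex and the real projective plane RP^2.)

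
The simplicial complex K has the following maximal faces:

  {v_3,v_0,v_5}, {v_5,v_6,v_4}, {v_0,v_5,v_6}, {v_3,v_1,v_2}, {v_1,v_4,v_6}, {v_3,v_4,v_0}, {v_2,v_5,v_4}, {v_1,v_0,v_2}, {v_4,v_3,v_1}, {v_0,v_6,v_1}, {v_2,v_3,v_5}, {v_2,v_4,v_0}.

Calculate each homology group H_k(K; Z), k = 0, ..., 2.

Take the total order v_0 < v_1 < v_2 < v_3 < v_4 < v_5 < v_6 on the vertex set. Then K (dimension 2) consists of the simplices:

  0-simplices (7): [v_0], [v_1], [v_2], [v_3], [v_4], [v_5], [v_6]
  1-simplices (18): (18 of them)
  2-simplices (12): (12 of them)

so the chain groups are C_0 ≅ Z^7, C_1 ≅ Z^18, C_2 ≅ Z^12.

Boundary ∂_1: C_1 → C_0 is given by ∂[p,q] = [q] − [p]. For instance
  ∂[v_4,v_6] = [v_6] − [v_4].
As a 7×18 matrix over Z this has rank 6, with invariant factors (1,1,1,1,1,1).

The boundary map ∂_2: C_2 → C_1 acts by ∂[p,q,r] = [q,r] − [p,r] + [p,q]. For instance
  ∂[v_0,v_3,v_4] = [v_3,v_4] − [v_0,v_4] + [v_0,v_3],
  ∂[v_1,v_3,v_4] = [v_3,v_4] − [v_1,v_4] + [v_1,v_3].
The 18×12 boundary matrix has rank 12 and Smith normal form diag(1,1,1,1,1,1,1,1,1,1,1,2).

From H_k ≅ ker(∂_k) / im(∂_{k+1}) we obtain:

  H_0: rank C_0 − rank ∂_1 = 7 − 6 = 1, and the invariant factors of ∂_1 are all 1, so H_0 ≅ Z.
  H_1: rank ker ∂_1 − rank ∂_2 = (18 − 6) − 12 = 0, and ∂_2 has invariant factor 2 > 1, so H_1 ≅ Z/2Z.
  H_2: rank ker ∂_2 − rank ∂_3 = (12 − 12) − 0 = 0, and there is no ∂_3, so H_2 ≅ 0.

(K is a triangulation of the real projective plane RP^2.)

H_0 ≅ Z,  H_1 ≅ Z/2Z,  H_2 = 0.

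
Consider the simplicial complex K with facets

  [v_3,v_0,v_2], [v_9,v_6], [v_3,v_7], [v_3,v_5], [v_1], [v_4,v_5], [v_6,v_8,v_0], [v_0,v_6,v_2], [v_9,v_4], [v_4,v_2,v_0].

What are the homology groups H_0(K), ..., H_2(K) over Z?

We work with the vertex ordering v_0 < v_1 < v_2 < v_3 < v_4 < v_5 < v_6 < v_7 < v_8 < v_9. The simplices of K, each written with vertices in increasing order, are:

  0-simplices (10): [v_0], [v_1], [v_2], [v_3], [v_4], [v_5], [v_6], [v_7], [v_8], [v_9]
  1-simplices (14): [v_0,v_2], [v_0,v_3], [v_0,v_4], [v_0,v_6], [v_0,v_8], [v_2,v_3], [v_2,v_4], [v_2,v_6], [v_3,v_5], [v_3,v_7], [v_4,v_5], [v_4,v_9], [v_6,v_8], [v_6,v_9]
  2-simplices (4): [v_0,v_2,v_3], [v_0,v_2,v_4], [v_0,v_2,v_6], [v_0,v_6,v_8]

giving chain groups C_0 ≅ Z^10, C_1 ≅ Z^14, C_2 ≅ Z^4.

∂_1: C_1 → C_0 is given by ∂[p,q] = [q] − [p]. For instance
  ∂[v_2,v_6] = [v_6] − [v_2].
As a 10×14 matrix over Z this has rank 8, with invariant factors (1,1,1,1,1,1,1,1).

The boundary map ∂_2: C_2 → C_1 sends each 2-simplex [p,q,r] to [q,r] − [p,r] + [p,q]. For instance
  ∂[v_0,v_2,v_6] = [v_2,v_6] − [v_0,v_6] + [v_0,v_2],
  ∂[v_0,v_6,v_8] = [v_6,v_8] − [v_0,v_8] + [v_0,v_6].
This gives a 14×4 integer matrix of rank 4; reducing to Smith normal form yields diagonal entries (1,1,1,1).

Reading off H_k = ker ∂_k / im ∂_{k+1}:

  H_0: rank C_0 − rank ∂_1 = 10 − 8 = 2, and the invariant factors of ∂_1 are all 1, so H_0 ≅ Z^2.
  H_1: rank ker ∂_1 − rank ∂_2 = (14 − 8) − 4 = 2, and the invariant factors of ∂_2 are all 1, so H_1 ≅ Z^2.
  H_2: rank ker ∂_2 − rank ∂_3 = (4 − 4) − 0 = 0, and there is no ∂_3, so H_2 ≅ 0.

H_0 ≅ Z^2,  H_1 ≅ Z^2,  H_2 = 0.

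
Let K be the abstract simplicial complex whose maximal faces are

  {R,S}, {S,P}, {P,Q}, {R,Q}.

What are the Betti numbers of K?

b_0 = 1, b_1 = 1.

Take the total order P < Q < R < S on the vertex set. Then K (dimension 1) consists of the simplices:

  0-simplices (4): P, Q, R, S
  1-simplices (4): PQ, PS, QR, RS

so the chain groups are C_0 ≅ Z^4, C_1 ≅ Z^4.

Boundary ∂_1: C_1 → C_0 maps an edge to its endpoints' difference, ∂[p,q] = q − p. For instance
  ∂QR = R − Q.
This gives a 4×4 integer matrix of rank 3; reducing to Smith normal form yields diagonal entries (1,1,1).

Now H_k = ker ∂_k / im ∂_{k+1}, so:

  H_0: rank C_0 − rank ∂_1 = 4 − 3 = 1, and the invariant factors of ∂_1 are all 1, so H_0 ≅ Z.
  H_1: rank ker ∂_1 − rank ∂_2 = (4 − 3) − 0 = 1, and there is no ∂_2, so H_1 ≅ Z.

As a check, the Euler characteristic is 4 − 4 = 0, which agrees with 1 − 1 = 0.

Hence the Betti numbers are b_0 = 1, b_1 = 1.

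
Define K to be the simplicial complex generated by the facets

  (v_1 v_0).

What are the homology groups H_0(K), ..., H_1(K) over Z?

Fix the vertex order v_0 < v_1 and write every simplex with vertices in increasing order. Then dim K = 1 and the simplices of K are:

  0-simplices (2): [v_0], [v_1]
  1-simplices (1): [v_0,v_1]

so the chain groups are C_0 ≅ Z^2, C_1 ≅ Z^1.

The boundary map ∂_1: C_1 → C_0 is given by ∂[p,q] = [q] − [p].
As a 2×1 matrix over Z this has rank 1, with invariant factors (1).

Now H_k = ker ∂_k / im ∂_{k+1}, so:

  H_0: rank C_0 − rank ∂_1 = 2 − 1 = 1, and the invariant factors of ∂_1 are all 1, so H_0 = Z.
  H_1: rank ker ∂_1 − rank ∂_2 = (1 − 1) − 0 = 0, and there is no ∂_2, so H_1 = 0.

(K is a triangulation of the 1-simplex.)

H_0 = Z,  H_1 = 0.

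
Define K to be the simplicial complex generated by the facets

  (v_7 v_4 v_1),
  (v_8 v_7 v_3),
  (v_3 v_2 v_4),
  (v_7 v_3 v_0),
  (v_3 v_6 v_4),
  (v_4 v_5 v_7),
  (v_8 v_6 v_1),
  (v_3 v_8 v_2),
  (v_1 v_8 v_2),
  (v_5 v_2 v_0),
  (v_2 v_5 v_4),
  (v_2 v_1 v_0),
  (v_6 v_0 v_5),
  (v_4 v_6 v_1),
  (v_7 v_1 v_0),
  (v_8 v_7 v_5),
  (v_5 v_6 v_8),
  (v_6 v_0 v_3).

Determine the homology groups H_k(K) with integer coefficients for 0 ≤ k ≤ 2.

H_0 ≅ Z,  H_1 ≅ Z^2,  H_2 ≅ Z.

We work with the vertex ordering v_0 < v_1 < v_2 < v_3 < v_4 < v_5 < v_6 < v_7 < v_8. The simplices of K, each written with vertices in increasing order, are:

  0-simplices (9): [v_0], [v_1], [v_2], [v_3], [v_4], [v_5], [v_6], [v_7], [v_8]
  1-simplices (27): (27 of them)
  2-simplices (18): (18 of them)

so the chain groups are C_0 ≅ Z^9, C_1 ≅ Z^27, C_2 ≅ Z^18.

∂_1: C_1 → C_0 sends each edge [p,q] (with p < q) to q − p.
The resulting 9×27 matrix has rank 8, and its Smith normal form has invariant factors (1,1,1,1,1,1,1,1).

The boundary map ∂_2: C_2 → C_1 maps a triangle to the signed sum of its edges. For instance
  ∂[v_0,v_1,v_7] = [v_1,v_7] − [v_0,v_7] + [v_0,v_1],
  ∂[v_0,v_1,v_2] = [v_1,v_2] − [v_0,v_2] + [v_0,v_1].
This gives a 27×18 integer matrix of rank 17; reducing to Smith normal form yields diagonal entries (1,1,1,1,1,1,1,1,1,1,1,1,1,1,1,1,1).

Reading off H_k = ker ∂_k / im ∂_{k+1}:

  H_0: rank C_0 − rank ∂_1 = 9 − 8 = 1, and the invariant factors of ∂_1 are all 1, so H_0 ≅ Z.
  H_1: rank ker ∂_1 − rank ∂_2 = (27 − 8) − 17 = 2, and the invariant factors of ∂_2 are all 1, so H_1 ≅ Z^2.
  H_2: rank ker ∂_2 − rank ∂_3 = (18 − 17) − 0 = 1, and there is no ∂_3, so H_2 ≅ Z.

(K is a triangulation of the torus T^2.)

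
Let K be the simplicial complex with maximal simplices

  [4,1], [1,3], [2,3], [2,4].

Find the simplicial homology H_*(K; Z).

K has 4 vertices, 4 edges.
rank ∂_0 = 0, rank ∂_1 = 3 ⇒ b_0 = 4 − 0 − 3 = 1; all invariant factors of ∂_1 are 1 so no torsion. So H_0 ≅ Z.
rank ∂_1 = 3, rank ∂_2 = 0 ⇒ b_1 = 4 − 3 − 0 = 1. So H_1 ≅ Z.

H_0 = Z,  H_1 = Z.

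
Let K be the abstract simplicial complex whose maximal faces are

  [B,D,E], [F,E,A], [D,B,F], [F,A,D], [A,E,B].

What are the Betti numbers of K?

Take the total order A < B < D < E < F on the vertex set. Then K (dimension 2) consists of the simplices:

  0-simplices (5): A, B, D, E, F
  1-simplices (10): AB, AD, AE, AF, BD, BE, BF, DE, DF, EF
  2-simplices (5): ABE, ADF, AEF, BDE, BDF

Hence C_0 ≅ Z^5, C_1 ≅ Z^10, C_2 ≅ Z^5.

The boundary map ∂_1: C_1 → C_0 is given by ∂[p,q] = [q] − [p]. For instance
  ∂EF = F − E.
This gives a 5×10 integer matrix of rank 4; reducing to Smith normal form yields diagonal entries (1,1,1,1).

The boundary map ∂_2: C_2 → C_1 acts by ∂[p,q,r] = [q,r] − [p,r] + [p,q]. For instance
  ∂ABE = BE − AE + AB,
  ∂BDF = DF − BF + BD.
The resulting 10×5 matrix has rank 5, and its Smith normal form has invariant factors (1,1,1,1,1).

Computing H_k = (kernel of ∂_k) / (image of ∂_{k+1}):

  H_0: rank C_0 − rank ∂_1 = 5 − 4 = 1, and the invariant factors of ∂_1 are all 1, so H_0 ≅ Z.
  H_1: rank ker ∂_1 − rank ∂_2 = (10 − 4) − 5 = 1, and the invariant factors of ∂_2 are all 1, so H_1 ≅ Z.
  H_2: rank ker ∂_2 − rank ∂_3 = (5 − 5) − 0 = 0, and there is no ∂_3, so H_2 ≅ 0.

(K is a triangulation of the Möbius band.)

Hence the Betti numbers are b_0 = 1, b_1 = 1, b_2 = 0.

b_0 = 1, b_1 = 1, b_2 = 0.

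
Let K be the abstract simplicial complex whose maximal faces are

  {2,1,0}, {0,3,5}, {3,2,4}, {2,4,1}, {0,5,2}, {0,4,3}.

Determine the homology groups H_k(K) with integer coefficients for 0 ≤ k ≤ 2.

Fix the vertex order 0 < 1 < 2 < 3 < 4 < 5 and write every simplex with vertices in increasing order. Then dim K = 2 and the simplices of K are:

  0-simplices (6): [0], [1], [2], [3], [4], [5]
  1-simplices (12): [0,1], [0,2], [0,3], [0,4], [0,5], [1,2], [1,4], [2,3], [2,4], [2,5], [3,4], [3,5]
  2-simplices (6): [0,1,2], [0,2,5], [0,3,4], [0,3,5], [1,2,4], [2,3,4]

Hence C_0 ≅ Z^6, C_1 ≅ Z^12, C_2 ≅ Z^6.

The boundary map ∂_1: C_1 → C_0 sends each edge [p,q] (with p < q) to q − p.
The 6×12 boundary matrix has rank 5 and Smith normal form diag(1,1,1,1,1).

The boundary map ∂_2: C_2 → C_1 maps a triangle to the signed sum of its edges. For instance
  ∂[1,2,4] = [2,4] − [1,4] + [1,2],
  ∂[0,1,2] = [1,2] − [0,2] + [0,1].
This gives a 12×6 integer matrix of rank 6; reducing to Smith normal form yields diagonal entries (1,1,1,1,1,1).

Reading off H_k = ker ∂_k / im ∂_{k+1}:

  H_0: rank C_0 − rank ∂_1 = 6 − 5 = 1, and the invariant factors of ∂_1 are all 1, so H_0 ≅ Z.
  H_1: rank ker ∂_1 − rank ∂_2 = (12 − 5) − 6 = 1, and the invariant factors of ∂_2 are all 1, so H_1 ≅ Z.
  H_2: rank ker ∂_2 − rank ∂_3 = (6 − 6) − 0 = 0, and there is no ∂_3, so H_2 ≅ 0.

H_0 ≅ Z,  H_1 ≅ Z,  H_2 = 0.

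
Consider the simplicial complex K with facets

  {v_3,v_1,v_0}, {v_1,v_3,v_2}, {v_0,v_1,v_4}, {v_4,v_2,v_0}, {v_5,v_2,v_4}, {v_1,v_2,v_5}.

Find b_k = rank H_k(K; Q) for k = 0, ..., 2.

K has 6 vertices, 12 edges, 6 triangles.
rank ∂_0 = 0, rank ∂_1 = 5 ⇒ b_0 = 6 − 0 − 5 = 1; all invariant factors of ∂_1 are 1 so no torsion. So H_0 = Z.
rank ∂_1 = 5, rank ∂_2 = 6 ⇒ b_1 = 12 − 5 − 6 = 1; all invariant factors of ∂_2 are 1 so no torsion. So H_1 = Z.
rank ∂_2 = 6, rank ∂_3 = 0 ⇒ b_2 = 6 − 6 − 0 = 0. So H_2 = 0.

b_0 = 1, b_1 = 1, b_2 = 0.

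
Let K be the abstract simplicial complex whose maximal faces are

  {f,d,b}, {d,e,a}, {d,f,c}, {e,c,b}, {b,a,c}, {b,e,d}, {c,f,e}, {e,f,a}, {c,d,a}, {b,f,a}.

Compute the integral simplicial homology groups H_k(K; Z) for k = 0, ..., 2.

H_0 ≅ Z,  H_1 ≅ Z/2,  H_2 = 0.

Fix the vertex order a < b < c < d < e < f and write every simplex with vertices in increasing order. Then dim K = 2 and the simplices of K are:

  0-simplices (6): a, b, c, d, e, f
  1-simplices (15): ab, ac, ad, ae, af, bc, bd, be, bf, cd, ce, cf, de, df, ef
  2-simplices (10): abc, abf, acd, ade, aef, bce, bde, bdf, cdf, cef

so the chain groups are C_0 ≅ Z^6, C_1 ≅ Z^15, C_2 ≅ Z^10.

The boundary map ∂_1: C_1 → C_0 maps an edge to its endpoints' difference, ∂[p,q] = q − p.
As a 6×15 matrix over Z this has rank 5, with invariant factors (1,1,1,1,1).

∂_2: C_2 → C_1 acts by ∂[p,q,r] = [q,r] − [p,r] + [p,q]. For instance
  ∂bde = de − be + bd,
  ∂bce = ce − be + bc.
This gives a 15×10 integer matrix of rank 10; reducing to Smith normal form yields diagonal entries (1,1,1,1,1,1,1,1,1,2).

Reading off H_k = ker ∂_k / im ∂_{k+1}:

  H_0: rank C_0 − rank ∂_1 = 6 − 5 = 1, and the invariant factors of ∂_1 are all 1, so H_0 ≅ Z.
  H_1: rank ker ∂_1 − rank ∂_2 = (15 − 5) − 10 = 0, and ∂_2 has invariant factor 2 > 1, so H_1 ≅ Z/2.
  H_2: rank ker ∂_2 − rank ∂_3 = (10 − 10) − 0 = 0, and there is no ∂_3, so H_2 ≅ 0.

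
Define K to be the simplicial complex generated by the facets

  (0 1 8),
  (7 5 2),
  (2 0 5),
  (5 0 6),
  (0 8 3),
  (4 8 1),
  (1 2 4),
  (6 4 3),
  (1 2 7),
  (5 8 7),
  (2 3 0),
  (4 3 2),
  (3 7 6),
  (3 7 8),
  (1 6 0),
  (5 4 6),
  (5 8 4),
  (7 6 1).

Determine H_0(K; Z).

H_0 = Z.

K has 9 vertices, 27 edges, 18 triangles.
rank ∂_0 = 0, rank ∂_1 = 8 ⇒ b_0 = 9 − 0 − 8 = 1; all invariant factors of ∂_1 are 1 so no torsion. So H_0 ≅ Z.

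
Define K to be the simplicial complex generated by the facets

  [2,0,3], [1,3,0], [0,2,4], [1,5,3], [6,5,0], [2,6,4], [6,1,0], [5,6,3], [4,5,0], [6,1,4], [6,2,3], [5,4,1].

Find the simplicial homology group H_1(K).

H_1 = Z/2.

We work with the vertex ordering 0 < 1 < 2 < 3 < 4 < 5 < 6. The simplices of K, each written with vertices in increasing order, are:

  0-simplices (7): [0], [1], [2], [3], [4], [5], [6]
  1-simplices (18): [0,1], [0,2], [0,3], [0,4], [0,5], [0,6], [1,3], [1,4], [1,5], [1,6], [2,3], [2,4], [2,6], [3,5], [3,6], [4,5], [4,6], [5,6]
  2-simplices (12): [0,1,3], [0,1,6], [0,2,3], [0,2,4], [0,4,5], [0,5,6], [1,3,5], [1,4,5], [1,4,6], [2,3,6], [2,4,6], [3,5,6]

Hence C_0 ≅ Z^7, C_1 ≅ Z^18, C_2 ≅ Z^12.

Boundary ∂_1: C_1 → C_0 maps an edge to its endpoints' difference, ∂[p,q] = q − p.
As a 7×18 matrix over Z this has rank 6, with invariant factors (1,1,1,1,1,1).

∂_2: C_2 → C_1 sends each 2-simplex [p,q,r] to [q,r] − [p,r] + [p,q]. For instance
  ∂[0,2,3] = [2,3] − [0,3] + [0,2],
  ∂[3,5,6] = [5,6] − [3,6] + [3,5].
The 18×12 boundary matrix has rank 12 and Smith normal form diag(1,1,1,1,1,1,1,1,1,1,1,2).

Now H_k = ker ∂_k / im ∂_{k+1}, so:

  H_1: rank ker ∂_1 − rank ∂_2 = (18 − 6) − 12 = 0, and ∂_2 has invariant factor 2 > 1, so H_1 = Z/2.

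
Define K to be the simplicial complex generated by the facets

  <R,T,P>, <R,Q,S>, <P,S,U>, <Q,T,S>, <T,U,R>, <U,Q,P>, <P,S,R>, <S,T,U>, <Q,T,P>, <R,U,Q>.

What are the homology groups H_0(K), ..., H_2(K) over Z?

Fix the vertex order P < Q < R < S < T < U and write every simplex with vertices in increasing order. Then dim K = 2 and the simplices of K are:

  0-simplices (6): P, Q, R, S, T, U
  1-simplices (15): PQ, PR, PS, PT, PU, QR, QS, QT, QU, RS, RT, RU, ST, SU, TU
  2-simplices (10): PQT, PQU, PRS, PRT, PSU, QRS, QRU, QST, RTU, STU

Hence C_0 ≅ Z^6, C_1 ≅ Z^15, C_2 ≅ Z^10.

Boundary ∂_1: C_1 → C_0 is given by ∂[p,q] = [q] − [p].
As a 6×15 matrix over Z this has rank 5, with invariant factors (1,1,1,1,1).

The boundary map ∂_2: C_2 → C_1 acts by ∂[p,q,r] = [q,r] − [p,r] + [p,q]. For instance
  ∂QRS = RS − QS + QR,
  ∂QST = ST − QT + QS.
This gives a 15×10 integer matrix of rank 10; reducing to Smith normal form yields diagonal entries (1,1,1,1,1,1,1,1,1,2).

From H_k ≅ ker(∂_k) / im(∂_{k+1}) we obtain:

  H_0: rank C_0 − rank ∂_1 = 6 − 5 = 1, and the invariant factors of ∂_1 are all 1, so H_0 ≅ Z.
  H_1: rank ker ∂_1 − rank ∂_2 = (15 − 5) − 10 = 0, and ∂_2 has invariant factor 2 > 1, so H_1 ≅ Z/2.
  H_2: rank ker ∂_2 − rank ∂_3 = (10 − 10) − 0 = 0, and there is no ∂_3, so H_2 ≅ 0.

H_0 ≅ Z,  H_1 ≅ Z/2,  H_2 = 0.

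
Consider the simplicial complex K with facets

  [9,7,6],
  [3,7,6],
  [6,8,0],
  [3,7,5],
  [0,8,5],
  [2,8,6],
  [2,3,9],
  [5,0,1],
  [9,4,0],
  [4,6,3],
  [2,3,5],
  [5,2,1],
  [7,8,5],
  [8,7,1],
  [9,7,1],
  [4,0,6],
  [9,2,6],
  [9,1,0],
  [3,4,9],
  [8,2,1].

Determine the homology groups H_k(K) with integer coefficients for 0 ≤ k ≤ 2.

H_0 ≅ Z,  H_1 ≅ Z ⊕ Z/2Z,  H_2 = 0.

Take the total order 0 < 1 < 2 < 3 < 4 < 5 < 6 < 7 < 8 < 9 on the vertex set. Then K (dimension 2) consists of the simplices:

  0-simplices (10): [0], [1], [2], [3], [4], [5], [6], [7], [8], [9]
  1-simplices (30): (30 of them)
  2-simplices (20): (20 of them)

Hence C_0 ≅ Z^10, C_1 ≅ Z^30, C_2 ≅ Z^20.

Boundary ∂_1: C_1 → C_0 maps an edge to its endpoints' difference, ∂[p,q] = q − p.
The 10×30 boundary matrix has rank 9 and Smith normal form diag(1,1,1,1,1,1,1,1,1).

∂_2: C_2 → C_1 maps a triangle to the signed sum of its edges. For instance
  ∂[5,7,8] = [7,8] − [5,8] + [5,7],
  ∂[0,1,9] = [1,9] − [0,9] + [0,1].
As a 30×20 matrix over Z this has rank 20, with invariant factors (1,1,1,1,1,1,1,1,1,1,1,1,1,1,1,1,1,1,1,2).

Computing H_k = (kernel of ∂_k) / (image of ∂_{k+1}):

  H_0: rank C_0 − rank ∂_1 = 10 − 9 = 1, and the invariant factors of ∂_1 are all 1, so H_0 ≅ Z.
  H_1: rank ker ∂_1 − rank ∂_2 = (30 − 9) − 20 = 1, and ∂_2 has invariant factor 2 > 1, so H_1 ≅ Z ⊕ Z/2Z.
  H_2: rank ker ∂_2 − rank ∂_3 = (20 − 20) − 0 = 0, and there is no ∂_3, so H_2 ≅ 0.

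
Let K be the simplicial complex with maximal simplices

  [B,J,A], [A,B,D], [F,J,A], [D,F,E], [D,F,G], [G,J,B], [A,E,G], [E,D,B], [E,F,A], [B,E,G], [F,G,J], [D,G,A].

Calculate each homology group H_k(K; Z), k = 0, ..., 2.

Fix the vertex order A < B < D < E < F < G < J and write every simplex with vertices in increasing order. Then dim K = 2 and the simplices of K are:

  0-simplices (7): A, B, D, E, F, G, J
  1-simplices (18): AB, AD, AE, AF, AG, AJ, BD, BE, BG, BJ, DE, DF, DG, EF, EG, FG, FJ, GJ
  2-simplices (12): ABD, ABJ, ADG, AEF, AEG, AFJ, BDE, BEG, BGJ, DEF, DFG, FGJ

so the chain groups are C_0 ≅ Z^7, C_1 ≅ Z^18, C_2 ≅ Z^12.

∂_1: C_1 → C_0 maps an edge to its endpoints' difference, ∂[p,q] = q − p. For instance
  ∂DE = E − D.
The resulting 7×18 matrix has rank 6, and its Smith normal form has invariant factors (1,1,1,1,1,1).

∂_2: C_2 → C_1 sends each 2-simplex [p,q,r] to [q,r] − [p,r] + [p,q]. For instance
  ∂BGJ = GJ − BJ + BG,
  ∂DFG = FG − DG + DF.
The resulting 18×12 matrix has rank 12, and its Smith normal form has invariant factors (1,1,1,1,1,1,1,1,1,1,1,2).

Computing H_k = (kernel of ∂_k) / (image of ∂_{k+1}):

  H_0: rank C_0 − rank ∂_1 = 7 − 6 = 1, and the invariant factors of ∂_1 are all 1, so H_0 = Z.
  H_1: rank ker ∂_1 − rank ∂_2 = (18 − 6) − 12 = 0, and ∂_2 has invariant factor 2 > 1, so H_1 = Z/2.
  H_2: rank ker ∂_2 − rank ∂_3 = (12 − 12) − 0 = 0, and there is no ∂_3, so H_2 = 0.

H_0 = Z,  H_1 = Z/2,  H_2 = 0.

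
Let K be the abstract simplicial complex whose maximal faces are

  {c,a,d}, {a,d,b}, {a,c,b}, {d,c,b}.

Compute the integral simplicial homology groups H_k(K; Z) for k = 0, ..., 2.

H_0 = Z,  H_1 = 0,  H_2 = Z.

Fix the vertex order a < b < c < d and write every simplex with vertices in increasing order. Then dim K = 2 and the simplices of K are:

  0-simplices (4): a, b, c, d
  1-simplices (6): ab, ac, ad, bc, bd, cd
  2-simplices (4): abc, abd, acd, bcd

so the chain groups are C_0 ≅ Z^4, C_1 ≅ Z^6, C_2 ≅ Z^4.

The boundary map ∂_1: C_1 → C_0 is given by ∂[p,q] = [q] − [p].
As a 4×6 matrix over Z this has rank 3, with invariant factors (1,1,1).

The boundary map ∂_2: C_2 → C_1 sends each 2-simplex [p,q,r] to [q,r] − [p,r] + [p,q]. For instance
  ∂bcd = cd − bd + bc,
  ∂abd = bd − ad + ab.
This gives a 6×4 integer matrix of rank 3; reducing to Smith normal form yields diagonal entries (1,1,1).

Computing H_k = (kernel of ∂_k) / (image of ∂_{k+1}):

  H_0: rank C_0 − rank ∂_1 = 4 − 3 = 1, and the invariant factors of ∂_1 are all 1, so H_0 = Z.
  H_1: rank ker ∂_1 − rank ∂_2 = (6 − 3) − 3 = 0, and the invariant factors of ∂_2 are all 1, so H_1 = 0.
  H_2: rank ker ∂_2 − rank ∂_3 = (4 − 3) − 0 = 1, and there is no ∂_3, so H_2 = Z.

As a check, the Euler characteristic is 4 − 6 + 4 = 2, which agrees with 1 − 0 + 1 = 2.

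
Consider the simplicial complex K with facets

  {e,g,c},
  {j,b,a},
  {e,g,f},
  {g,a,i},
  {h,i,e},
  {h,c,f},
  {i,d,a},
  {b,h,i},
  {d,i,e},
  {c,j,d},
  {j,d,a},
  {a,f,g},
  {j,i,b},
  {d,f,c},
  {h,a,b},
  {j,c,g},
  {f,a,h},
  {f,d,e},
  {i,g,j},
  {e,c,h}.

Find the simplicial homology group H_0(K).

H_0 ≅ Z.

K has 10 vertices, 30 edges, 20 triangles.
rank ∂_0 = 0, rank ∂_1 = 9 ⇒ b_0 = 10 − 0 − 9 = 1; all invariant factors of ∂_1 are 1 so no torsion. So H_0 ≅ Z.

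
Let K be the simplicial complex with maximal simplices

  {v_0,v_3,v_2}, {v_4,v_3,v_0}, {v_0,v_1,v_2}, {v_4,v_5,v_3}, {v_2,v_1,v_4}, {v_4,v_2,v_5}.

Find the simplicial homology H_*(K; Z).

We work with the vertex ordering v_0 < v_1 < v_2 < v_3 < v_4 < v_5. The simplices of K, each written with vertices in increasing order, are:

  0-simplices (6): [v_0], [v_1], [v_2], [v_3], [v_4], [v_5]
  1-simplices (12): [v_0,v_1], [v_0,v_2], [v_0,v_3], [v_0,v_4], [v_1,v_2], [v_1,v_4], [v_2,v_3], [v_2,v_4], [v_2,v_5], [v_3,v_4], [v_3,v_5], [v_4,v_5]
  2-simplices (6): [v_0,v_1,v_2], [v_0,v_2,v_3], [v_0,v_3,v_4], [v_1,v_2,v_4], [v_2,v_4,v_5], [v_3,v_4,v_5]

giving chain groups C_0 ≅ Z^6, C_1 ≅ Z^12, C_2 ≅ Z^6.

Boundary ∂_1: C_1 → C_0 sends each edge [p,q] (with p < q) to q − p.
This gives a 6×12 integer matrix of rank 5; reducing to Smith normal form yields diagonal entries (1,1,1,1,1).

∂_2: C_2 → C_1 sends each 2-simplex [p,q,r] to [q,r] − [p,r] + [p,q]. For instance
  ∂[v_1,v_2,v_4] = [v_2,v_4] − [v_1,v_4] + [v_1,v_2],
  ∂[v_0,v_1,v_2] = [v_1,v_2] − [v_0,v_2] + [v_0,v_1].
As a 12×6 matrix over Z this has rank 6, with invariant factors (1,1,1,1,1,1).

From H_k ≅ ker(∂_k) / im(∂_{k+1}) we obtain:

  H_0: rank C_0 − rank ∂_1 = 6 − 5 = 1, and the invariant factors of ∂_1 are all 1, so H_0 ≅ Z.
  H_1: rank ker ∂_1 − rank ∂_2 = (12 − 5) − 6 = 1, and the invariant factors of ∂_2 are all 1, so H_1 ≅ Z.
  H_2: rank ker ∂_2 − rank ∂_3 = (6 − 6) − 0 = 0, and there is no ∂_3, so H_2 ≅ 0.

H_0 = Z,  H_1 = Z,  H_2 = 0.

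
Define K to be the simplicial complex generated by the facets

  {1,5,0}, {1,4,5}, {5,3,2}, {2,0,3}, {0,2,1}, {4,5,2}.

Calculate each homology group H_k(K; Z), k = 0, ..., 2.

H_0 ≅ Z,  H_1 ≅ Z,  H_2 = 0.

We work with the vertex ordering 0 < 1 < 2 < 3 < 4 < 5. The simplices of K, each written with vertices in increasing order, are:

  0-simplices (6): [0], [1], [2], [3], [4], [5]
  1-simplices (12): [0,1], [0,2], [0,3], [0,5], [1,2], [1,4], [1,5], [2,3], [2,4], [2,5], [3,5], [4,5]
  2-simplices (6): [0,1,2], [0,1,5], [0,2,3], [1,4,5], [2,3,5], [2,4,5]

giving chain groups C_0 ≅ Z^6, C_1 ≅ Z^12, C_2 ≅ Z^6.

The boundary map ∂_1: C_1 → C_0 is given by ∂[p,q] = [q] − [p]. For instance
  ∂[1,5] = [5] − [1].
This gives a 6×12 integer matrix of rank 5; reducing to Smith normal form yields diagonal entries (1,1,1,1,1).

∂_2: C_2 → C_1 acts by ∂[p,q,r] = [q,r] − [p,r] + [p,q]. For instance
  ∂[0,1,2] = [1,2] − [0,2] + [0,1],
  ∂[0,1,5] = [1,5] − [0,5] + [0,1].
This gives a 12×6 integer matrix of rank 6; reducing to Smith normal form yields diagonal entries (1,1,1,1,1,1).

Now H_k = ker ∂_k / im ∂_{k+1}, so:

  H_0: rank C_0 − rank ∂_1 = 6 − 5 = 1, and the invariant factors of ∂_1 are all 1, so H_0 ≅ Z.
  H_1: rank ker ∂_1 − rank ∂_2 = (12 − 5) − 6 = 1, and the invariant factors of ∂_2 are all 1, so H_1 ≅ Z.
  H_2: rank ker ∂_2 − rank ∂_3 = (6 − 6) − 0 = 0, and there is no ∂_3, so H_2 ≅ 0.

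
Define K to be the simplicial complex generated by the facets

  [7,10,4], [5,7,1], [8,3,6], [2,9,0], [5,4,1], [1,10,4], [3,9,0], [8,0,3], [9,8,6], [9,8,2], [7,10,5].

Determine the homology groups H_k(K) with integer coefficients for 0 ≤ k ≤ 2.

H_0 ≅ Z^2,  H_1 ≅ Z^2,  H_2 = 0.

Take the total order 0 < 1 < 2 < 3 < 4 < 5 < 6 < 7 < 8 < 9 < 10 on the vertex set. Then K (dimension 2) consists of the simplices:

  0-simplices (11): [0], [1], [2], [3], [4], [5], [6], [7], [8], [9], [10]
  1-simplices (22): [0,2], [0,3], [0,8], [0,9], [1,4], [1,5], [1,7], [1,10], [2,8], [2,9], [3,6], [3,8], [3,9], [4,5], [4,7], [4,10], [5,7], [5,10], [6,8], [6,9], [7,10], [8,9]
  2-simplices (11): [0,2,9], [0,3,8], [0,3,9], [1,4,5], [1,4,10], [1,5,7], [2,8,9], [3,6,8], [4,7,10], [5,7,10], [6,8,9]

giving chain groups C_0 ≅ Z^11, C_1 ≅ Z^22, C_2 ≅ Z^11.

∂_1: C_1 → C_0 is given by ∂[p,q] = [q] − [p].
The resulting 11×22 matrix has rank 9, and its Smith normal form has invariant factors (1,1,1,1,1,1,1,1,1).

∂_2: C_2 → C_1 acts by ∂[p,q,r] = [q,r] − [p,r] + [p,q]. For instance
  ∂[4,7,10] = [7,10] − [4,10] + [4,7],
  ∂[0,3,8] = [3,8] − [0,8] + [0,3].
As a 22×11 matrix over Z this has rank 11, with invariant factors (1,1,1,1,1,1,1,1,1,1,1).

From H_k ≅ ker(∂_k) / im(∂_{k+1}) we obtain:

  H_0: rank C_0 − rank ∂_1 = 11 − 9 = 2, and the invariant factors of ∂_1 are all 1, so H_0 = Z^2.
  H_1: rank ker ∂_1 − rank ∂_2 = (22 − 9) − 11 = 2, and the invariant factors of ∂_2 are all 1, so H_1 = Z^2.
  H_2: rank ker ∂_2 − rank ∂_3 = (11 − 11) − 0 = 0, and there is no ∂_3, so H_2 = 0.

(K is a triangulation of the disjoint union of the cylinder S^1 x I and the Möbius band.)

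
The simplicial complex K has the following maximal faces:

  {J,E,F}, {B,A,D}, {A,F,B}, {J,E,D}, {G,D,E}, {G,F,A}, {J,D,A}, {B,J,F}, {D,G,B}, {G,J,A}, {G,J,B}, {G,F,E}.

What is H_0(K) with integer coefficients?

Take the total order A < B < D < E < F < G < J on the vertex set. Then K (dimension 2) consists of the simplices:

  0-simplices (7): A, B, D, E, F, G, J
  1-simplices (18): AB, AD, AF, AG, AJ, BD, BF, BG, BJ, DE, DG, DJ, EF, EG, EJ, FG, FJ, GJ
  2-simplices (12): ABD, ABF, ADJ, AFG, AGJ, BDG, BFJ, BGJ, DEG, DEJ, EFG, EFJ

so the chain groups are C_0 ≅ Z^7, C_1 ≅ Z^18, C_2 ≅ Z^12.

∂_1: C_1 → C_0 is given by ∂[p,q] = [q] − [p].
This gives a 7×18 integer matrix of rank 6; reducing to Smith normal form yields diagonal entries (1,1,1,1,1,1).

Boundary ∂_2: C_2 → C_1 sends each 2-simplex [p,q,r] to [q,r] − [p,r] + [p,q]. For instance
  ∂DEJ = EJ − DJ + DE,
  ∂BDG = DG − BG + BD.
This gives a 18×12 integer matrix of rank 12; reducing to Smith normal form yields diagonal entries (1,1,1,1,1,1,1,1,1,1,1,2).

Reading off H_k = ker ∂_k / im ∂_{k+1}:

  H_0: rank C_0 − rank ∂_1 = 7 − 6 = 1, and the invariant factors of ∂_1 are all 1, so H_0 = Z.

H_0 ≅ Z.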